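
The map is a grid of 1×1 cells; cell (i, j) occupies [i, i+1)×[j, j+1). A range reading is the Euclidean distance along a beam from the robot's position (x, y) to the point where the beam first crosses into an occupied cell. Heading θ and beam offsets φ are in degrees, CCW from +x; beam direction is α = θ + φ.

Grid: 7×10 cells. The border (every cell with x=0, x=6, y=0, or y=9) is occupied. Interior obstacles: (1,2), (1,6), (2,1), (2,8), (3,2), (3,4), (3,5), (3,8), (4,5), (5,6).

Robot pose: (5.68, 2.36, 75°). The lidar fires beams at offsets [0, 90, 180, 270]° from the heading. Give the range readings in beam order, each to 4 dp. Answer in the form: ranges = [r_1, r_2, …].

ranges = [1.2364, 1.7393, 1.4080, 0.3313]

beam 1: φ=0°, α=75°
  dir = (cos 75°, sin 75°) = (0.2588, 0.9659); from cell (5,2)
  next x-line at t=1.2364, next y-line at t=0.6626; Δt_x=3.8637, Δt_y=1.0353
    y: enter (5,3) at t=0.6626
    x: enter (6,3) at t=1.2364 ← occupied
  → r_1 = 1.2364
beam 2: φ=90°, α=165°
  dir = (cos 165°, sin 165°) = (-0.9659, 0.2588); from cell (5,2)
  next x-line at t=0.7040, next y-line at t=2.4728; Δt_x=1.0353, Δt_y=3.8637
    x: enter (4,2) at t=0.7040
    x: enter (3,2) at t=1.7393 ← occupied
  → r_2 = 1.7393
beam 3: φ=180°, α=255°
  dir = (cos 255°, sin 255°) = (-0.2588, -0.9659); from cell (5,2)
  next x-line at t=2.6273, next y-line at t=0.3727; Δt_x=3.8637, Δt_y=1.0353
    y: enter (5,1) at t=0.3727
    y: enter (5,0) at t=1.4080 ← occupied
  → r_3 = 1.4080
beam 4: φ=270°, α=345°
  dir = (cos 345°, sin 345°) = (0.9659, -0.2588); from cell (5,2)
  next x-line at t=0.3313, next y-line at t=1.3909; Δt_x=1.0353, Δt_y=3.8637
    x: enter (6,2) at t=0.3313 ← occupied
  → r_4 = 0.3313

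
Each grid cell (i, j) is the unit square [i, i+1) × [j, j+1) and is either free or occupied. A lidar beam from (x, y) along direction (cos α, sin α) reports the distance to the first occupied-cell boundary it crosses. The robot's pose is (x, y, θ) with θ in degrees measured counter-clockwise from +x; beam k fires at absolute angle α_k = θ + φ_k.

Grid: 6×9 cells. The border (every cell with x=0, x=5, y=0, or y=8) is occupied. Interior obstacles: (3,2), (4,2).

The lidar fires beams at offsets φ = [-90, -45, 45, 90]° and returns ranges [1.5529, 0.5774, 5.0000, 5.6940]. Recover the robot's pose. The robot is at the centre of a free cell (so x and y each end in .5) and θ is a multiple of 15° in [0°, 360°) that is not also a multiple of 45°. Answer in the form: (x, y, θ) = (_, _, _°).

(x, y, θ) = (2.5, 2.5, 15°)

Candidates: 26 free-cell centres × 16 headings = 416 poses. Raycast each; keep the one whose scan matches to 4 dp.
  (3.5, 1.5, 345°): beam 1 = 0.5176 ≠ 1.5529 ✗
  (2.5, 6.5, 330°): beam 1 = 3.0000 ≠ 1.5529 ✗
  (4.5, 3.5, 120°): beam 1 = 0.5774 ≠ 1.5529 ✗
  (2.5, 7.5, 240°): beam 1 = 1.0000 ≠ 1.5529 ✗
  …
  (2.5, 2.5, 15°): r_1=1.5529, r_2=0.5774, r_3=5.0000, r_4=5.6940 — all match ✓
Only this pose fits every beam.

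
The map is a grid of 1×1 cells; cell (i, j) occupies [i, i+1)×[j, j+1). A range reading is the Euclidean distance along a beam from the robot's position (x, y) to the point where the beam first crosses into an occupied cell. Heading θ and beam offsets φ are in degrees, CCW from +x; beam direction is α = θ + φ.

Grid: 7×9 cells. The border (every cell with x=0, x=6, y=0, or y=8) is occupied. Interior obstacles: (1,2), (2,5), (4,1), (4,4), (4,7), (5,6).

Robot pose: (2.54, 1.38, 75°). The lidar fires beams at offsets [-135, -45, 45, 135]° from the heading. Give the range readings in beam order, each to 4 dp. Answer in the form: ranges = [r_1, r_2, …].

ranges = [0.4388, 3.9953, 1.0800, 0.7600]

beam 1: φ=-135°, α=300°
  cosα=0.5000 sinα=-0.8660 | (2,1) | tMaxX 0.9200 tMaxY 0.4388 | tΔX 2.0000 tΔY 1.1547
    t=0.4388 [y] (2,0) — stop
  → r_1 = 0.4388
beam 2: φ=-45°, α=30°
  cosα=0.8660 sinα=0.5000 | (2,1) | tMaxX 0.5312 tMaxY 1.2400 | tΔX 1.1547 tΔY 2.0000
    t=0.5312 [x] (3,1)
    t=1.2400 [y] (3,2)
    t=1.6859 [x] (4,2)
    t=2.8406 [x] (5,2)
    t=3.2400 [y] (5,3)
    t=3.9953 [x] (6,3) — stop
  → r_2 = 3.9953
beam 3: φ=45°, α=120°
  cosα=-0.5000 sinα=0.8660 | (2,1) | tMaxX 1.0800 tMaxY 0.7159 | tΔX 2.0000 tΔY 1.1547
    t=0.7159 [y] (2,2)
    t=1.0800 [x] (1,2) — stop
  → r_3 = 1.0800
beam 4: φ=135°, α=210°
  cosα=-0.8660 sinα=-0.5000 | (2,1) | tMaxX 0.6235 tMaxY 0.7600 | tΔX 1.1547 tΔY 2.0000
    t=0.6235 [x] (1,1)
    t=0.7600 [y] (1,0) — stop
  → r_4 = 0.7600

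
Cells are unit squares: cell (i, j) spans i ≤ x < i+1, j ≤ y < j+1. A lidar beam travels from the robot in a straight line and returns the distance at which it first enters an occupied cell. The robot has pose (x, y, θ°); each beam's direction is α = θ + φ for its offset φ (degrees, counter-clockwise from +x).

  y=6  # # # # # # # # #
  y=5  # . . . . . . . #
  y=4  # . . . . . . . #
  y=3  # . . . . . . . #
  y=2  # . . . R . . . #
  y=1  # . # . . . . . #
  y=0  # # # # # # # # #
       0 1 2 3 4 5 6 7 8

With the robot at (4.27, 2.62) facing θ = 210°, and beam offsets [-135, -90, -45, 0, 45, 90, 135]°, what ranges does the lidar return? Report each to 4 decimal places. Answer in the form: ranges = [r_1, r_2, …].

beam 1: φ=-135°, α=75°
  direction (0.2588, 0.9659); cell (4,2); t to first gridline: x 2.8205, y 0.3934 (then +3.8637 / +1.0353)
    (4,3) via y @ 0.3934
    (4,4) via y @ 1.4287
    (4,5) via y @ 2.4640
    (5,5) via x @ 2.8205
    (5,6) via y @ 3.4992  # hit
  → r_1 = 3.4992
beam 2: φ=-90°, α=120°
  direction (-0.5000, 0.8660); cell (4,2); t to first gridline: x 0.5400, y 0.4388 (then +2.0000 / +1.1547)
    (4,3) via y @ 0.4388
    (3,3) via x @ 0.5400
    (3,4) via y @ 1.5935
    (2,4) via x @ 2.5400
    (2,5) via y @ 2.7482
    (2,6) via y @ 3.9029  # hit
  → r_2 = 3.9029
beam 3: φ=-45°, α=165°
  direction (-0.9659, 0.2588); cell (4,2); t to first gridline: x 0.2795, y 1.4682 (then +1.0353 / +3.8637)
    (3,2) via x @ 0.2795
    (2,2) via x @ 1.3148
    (2,3) via y @ 1.4682
    (1,3) via x @ 2.3501
    (0,3) via x @ 3.3854  # hit
  → r_3 = 3.3854
beam 4: φ=0°, α=210°
  direction (-0.8660, -0.5000); cell (4,2); t to first gridline: x 0.3118, y 1.2400 (then +1.1547 / +2.0000)
    (3,2) via x @ 0.3118
    (3,1) via y @ 1.2400
    (2,1) via x @ 1.4665  # hit
  → r_4 = 1.4665
beam 5: φ=45°, α=255°
  direction (-0.2588, -0.9659); cell (4,2); t to first gridline: x 1.0432, y 0.6419 (then +3.8637 / +1.0353)
    (4,1) via y @ 0.6419
    (3,1) via x @ 1.0432
    (3,0) via y @ 1.6771  # hit
  → r_5 = 1.6771
beam 6: φ=90°, α=300°
  direction (0.5000, -0.8660); cell (4,2); t to first gridline: x 1.4600, y 0.7159 (then +2.0000 / +1.1547)
    (4,1) via y @ 0.7159
    (5,1) via x @ 1.4600
    (5,0) via y @ 1.8706  # hit
  → r_6 = 1.8706
beam 7: φ=135°, α=345°
  direction (0.9659, -0.2588); cell (4,2); t to first gridline: x 0.7558, y 2.3955 (then +1.0353 / +3.8637)
    (5,2) via x @ 0.7558
    (6,2) via x @ 1.7910
    (6,1) via y @ 2.3955
    (7,1) via x @ 2.8263
    (8,1) via x @ 3.8616  # hit
  → r_7 = 3.8616

ranges = [3.4992, 3.9029, 3.3854, 1.4665, 1.6771, 1.8706, 3.8616]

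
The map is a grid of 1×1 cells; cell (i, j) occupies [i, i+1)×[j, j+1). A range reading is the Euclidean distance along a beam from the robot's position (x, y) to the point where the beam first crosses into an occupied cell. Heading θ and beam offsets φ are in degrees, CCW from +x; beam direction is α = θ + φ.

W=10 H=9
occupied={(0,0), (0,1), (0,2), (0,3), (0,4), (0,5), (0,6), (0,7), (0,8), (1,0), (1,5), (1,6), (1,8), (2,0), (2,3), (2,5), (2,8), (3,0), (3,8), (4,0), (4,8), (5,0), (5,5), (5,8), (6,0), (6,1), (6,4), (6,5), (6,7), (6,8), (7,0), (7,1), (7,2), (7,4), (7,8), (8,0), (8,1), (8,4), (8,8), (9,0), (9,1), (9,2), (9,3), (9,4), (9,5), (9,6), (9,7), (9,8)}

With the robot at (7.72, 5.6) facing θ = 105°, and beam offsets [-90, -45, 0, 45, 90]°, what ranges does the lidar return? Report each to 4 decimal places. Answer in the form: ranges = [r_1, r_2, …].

ranges = [1.3252, 2.5600, 2.4847, 4.8000, 0.7454]

beam 1: φ=-90°, α=15°
  d=(0.9659,0.2588)  start (7,5)  tX=0.2899 tY=1.5455  stride 1/|dx|=1.0353 1/|dy|=3.8637
    cross x-line → (8,5), t=0.2899
    cross x-line → (9,5), t=1.3252 (wall)
  → r_1 = 1.3252
beam 2: φ=-45°, α=60°
  d=(0.5000,0.8660)  start (7,5)  tX=0.5600 tY=0.4619  stride 1/|dx|=2.0000 1/|dy|=1.1547
    cross y-line → (7,6), t=0.4619
    cross x-line → (8,6), t=0.5600
    cross y-line → (8,7), t=1.6166
    cross x-line → (9,7), t=2.5600 (wall)
  → r_2 = 2.5600
beam 3: φ=0°, α=105°
  d=(-0.2588,0.9659)  start (7,5)  tX=2.7819 tY=0.4141  stride 1/|dx|=3.8637 1/|dy|=1.0353
    cross y-line → (7,6), t=0.4141
    cross y-line → (7,7), t=1.4494
    cross y-line → (7,8), t=2.4847 (wall)
  → r_3 = 2.4847
beam 4: φ=45°, α=150°
  d=(-0.8660,0.5000)  start (7,5)  tX=0.8314 tY=0.8000  stride 1/|dx|=1.1547 1/|dy|=2.0000
    cross y-line → (7,6), t=0.8000
    cross x-line → (6,6), t=0.8314
    cross x-line → (5,6), t=1.9861
    cross y-line → (5,7), t=2.8000
    cross x-line → (4,7), t=3.1408
    cross x-line → (3,7), t=4.2955
    cross y-line → (3,8), t=4.8000 (wall)
  → r_4 = 4.8000
beam 5: φ=90°, α=195°
  d=(-0.9659,-0.2588)  start (7,5)  tX=0.7454 tY=2.3182  stride 1/|dx|=1.0353 1/|dy|=3.8637
    cross x-line → (6,5), t=0.7454 (wall)
  → r_5 = 0.7454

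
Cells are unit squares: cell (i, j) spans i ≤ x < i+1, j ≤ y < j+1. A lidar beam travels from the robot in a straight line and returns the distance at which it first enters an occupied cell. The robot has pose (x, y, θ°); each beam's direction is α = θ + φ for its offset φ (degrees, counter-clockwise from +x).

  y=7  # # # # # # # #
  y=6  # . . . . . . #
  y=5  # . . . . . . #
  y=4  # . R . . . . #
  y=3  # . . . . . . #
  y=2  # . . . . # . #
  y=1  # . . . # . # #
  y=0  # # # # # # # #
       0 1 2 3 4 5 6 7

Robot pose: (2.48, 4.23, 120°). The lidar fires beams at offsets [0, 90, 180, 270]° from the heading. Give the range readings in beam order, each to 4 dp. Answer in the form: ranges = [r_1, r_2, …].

beam 1: φ=0°, α=120°
  d=(-0.5000,0.8660)  start (2,4)  tX=0.9600 tY=0.8891  stride 1/|dx|=2.0000 1/|dy|=1.1547
    cross y-line → (2,5), t=0.8891
    cross x-line → (1,5), t=0.9600
    cross y-line → (1,6), t=2.0438
    cross x-line → (0,6), t=2.9600 (wall)
  → r_1 = 2.9600
beam 2: φ=90°, α=210°
  d=(-0.8660,-0.5000)  start (2,4)  tX=0.5543 tY=0.4600  stride 1/|dx|=1.1547 1/|dy|=2.0000
    cross y-line → (2,3), t=0.4600
    cross x-line → (1,3), t=0.5543
    cross x-line → (0,3), t=1.7090 (wall)
  → r_2 = 1.7090
beam 3: φ=180°, α=300°
  d=(0.5000,-0.8660)  start (2,4)  tX=1.0400 tY=0.2656  stride 1/|dx|=2.0000 1/|dy|=1.1547
    cross y-line → (2,3), t=0.2656
    cross x-line → (3,3), t=1.0400
    cross y-line → (3,2), t=1.4203
    cross y-line → (3,1), t=2.5750
    cross x-line → (4,1), t=3.0400 (wall)
  → r_3 = 3.0400
beam 4: φ=270°, α=30°
  d=(0.8660,0.5000)  start (2,4)  tX=0.6004 tY=1.5400  stride 1/|dx|=1.1547 1/|dy|=2.0000
    cross x-line → (3,4), t=0.6004
    cross y-line → (3,5), t=1.5400
    cross x-line → (4,5), t=1.7551
    cross x-line → (5,5), t=2.9098
    cross y-line → (5,6), t=3.5400
    cross x-line → (6,6), t=4.0645
    cross x-line → (7,6), t=5.2192 (wall)
  → r_4 = 5.2192

ranges = [2.9600, 1.7090, 3.0400, 5.2192]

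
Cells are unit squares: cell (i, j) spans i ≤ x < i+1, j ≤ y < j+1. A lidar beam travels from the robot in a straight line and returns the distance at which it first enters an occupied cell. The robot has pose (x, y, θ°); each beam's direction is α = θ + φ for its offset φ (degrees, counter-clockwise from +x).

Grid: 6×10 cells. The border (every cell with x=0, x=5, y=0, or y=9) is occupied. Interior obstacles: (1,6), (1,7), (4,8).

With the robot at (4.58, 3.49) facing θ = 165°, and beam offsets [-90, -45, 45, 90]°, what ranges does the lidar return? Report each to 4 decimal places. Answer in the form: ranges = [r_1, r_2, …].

beam 1: φ=-90°, α=75°
  dir = (cos 75°, sin 75°) = (0.2588, 0.9659); from cell (4,3)
  next x-line at t=1.6228, next y-line at t=0.5280; Δt_x=3.8637, Δt_y=1.0353
    y: enter (4,4) at t=0.5280
    y: enter (4,5) at t=1.5633
    x: enter (5,5) at t=1.6228 ← occupied
  → r_1 = 1.6228
beam 2: φ=-45°, α=120°
  dir = (cos 120°, sin 120°) = (-0.5000, 0.8660); from cell (4,3)
  next x-line at t=1.1600, next y-line at t=0.5889; Δt_x=2.0000, Δt_y=1.1547
    y: enter (4,4) at t=0.5889
    x: enter (3,4) at t=1.1600
    y: enter (3,5) at t=1.7436
    y: enter (3,6) at t=2.8983
    x: enter (2,6) at t=3.1600
    y: enter (2,7) at t=4.0530
    x: enter (1,7) at t=5.1600 ← occupied
  → r_2 = 5.1600
beam 3: φ=45°, α=210°
  dir = (cos 210°, sin 210°) = (-0.8660, -0.5000); from cell (4,3)
  next x-line at t=0.6697, next y-line at t=0.9800; Δt_x=1.1547, Δt_y=2.0000
    x: enter (3,3) at t=0.6697
    y: enter (3,2) at t=0.9800
    x: enter (2,2) at t=1.8244
    x: enter (1,2) at t=2.9791
    y: enter (1,1) at t=2.9800
    x: enter (0,1) at t=4.1338 ← occupied
  → r_3 = 4.1338
beam 4: φ=90°, α=255°
  dir = (cos 255°, sin 255°) = (-0.2588, -0.9659); from cell (4,3)
  next x-line at t=2.2409, next y-line at t=0.5073; Δt_x=3.8637, Δt_y=1.0353
    y: enter (4,2) at t=0.5073
    y: enter (4,1) at t=1.5426
    x: enter (3,1) at t=2.2409
    y: enter (3,0) at t=2.5778 ← occupied
  → r_4 = 2.5778

ranges = [1.6228, 5.1600, 4.1338, 2.5778]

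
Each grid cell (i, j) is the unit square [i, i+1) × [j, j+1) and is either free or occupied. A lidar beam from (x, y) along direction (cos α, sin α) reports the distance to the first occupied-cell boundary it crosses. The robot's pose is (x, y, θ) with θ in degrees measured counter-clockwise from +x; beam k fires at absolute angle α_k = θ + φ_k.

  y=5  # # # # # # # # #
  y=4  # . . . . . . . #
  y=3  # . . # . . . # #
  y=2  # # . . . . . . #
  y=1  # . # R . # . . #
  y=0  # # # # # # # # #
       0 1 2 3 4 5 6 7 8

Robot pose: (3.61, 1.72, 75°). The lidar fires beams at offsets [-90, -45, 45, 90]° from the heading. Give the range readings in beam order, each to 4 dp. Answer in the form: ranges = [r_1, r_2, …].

beam 1: φ=-90°, α=345°
  dir = (cos 345°, sin 345°) = (0.9659, -0.2588); from cell (3,1)
  next x-line at t=0.4038, next y-line at t=2.7819; Δt_x=1.0353, Δt_y=3.8637
    x: enter (4,1) at t=0.4038
    x: enter (5,1) at t=1.4390 ← occupied
  → r_1 = 1.4390
beam 2: φ=-45°, α=30°
  dir = (cos 30°, sin 30°) = (0.8660, 0.5000); from cell (3,1)
  next x-line at t=0.4503, next y-line at t=0.5600; Δt_x=1.1547, Δt_y=2.0000
    x: enter (4,1) at t=0.4503
    y: enter (4,2) at t=0.5600
    x: enter (5,2) at t=1.6050
    y: enter (5,3) at t=2.5600
    x: enter (6,3) at t=2.7597
    x: enter (7,3) at t=3.9144 ← occupied
  → r_2 = 3.9144
beam 3: φ=45°, α=120°
  dir = (cos 120°, sin 120°) = (-0.5000, 0.8660); from cell (3,1)
  next x-line at t=1.2200, next y-line at t=0.3233; Δt_x=2.0000, Δt_y=1.1547
    y: enter (3,2) at t=0.3233
    x: enter (2,2) at t=1.2200
    y: enter (2,3) at t=1.4780
    y: enter (2,4) at t=2.6327
    x: enter (1,4) at t=3.2200
    y: enter (1,5) at t=3.7874 ← occupied
  → r_3 = 3.7874
beam 4: φ=90°, α=165°
  dir = (cos 165°, sin 165°) = (-0.9659, 0.2588); from cell (3,1)
  next x-line at t=0.6315, next y-line at t=1.0818; Δt_x=1.0353, Δt_y=3.8637
    x: enter (2,1) at t=0.6315 ← occupied
  → r_4 = 0.6315

ranges = [1.4390, 3.9144, 3.7874, 0.6315]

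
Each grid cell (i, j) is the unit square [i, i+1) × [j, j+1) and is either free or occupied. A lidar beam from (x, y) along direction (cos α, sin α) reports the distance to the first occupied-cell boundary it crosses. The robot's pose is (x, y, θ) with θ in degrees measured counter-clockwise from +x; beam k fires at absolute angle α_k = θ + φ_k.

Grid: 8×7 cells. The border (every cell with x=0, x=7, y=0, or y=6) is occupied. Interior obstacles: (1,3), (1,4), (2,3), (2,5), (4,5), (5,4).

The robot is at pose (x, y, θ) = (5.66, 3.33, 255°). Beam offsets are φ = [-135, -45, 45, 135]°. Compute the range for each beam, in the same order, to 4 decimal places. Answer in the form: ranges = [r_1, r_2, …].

ranges = [0.7736, 4.6600, 2.6800, 1.5473]

beam 1: φ=-135°, α=120°
  d=(-0.5000,0.8660)  start (5,3)  tX=1.3200 tY=0.7736  stride 1/|dx|=2.0000 1/|dy|=1.1547
    cross y-line → (5,4), t=0.7736 (wall)
  → r_1 = 0.7736
beam 2: φ=-45°, α=210°
  d=(-0.8660,-0.5000)  start (5,3)  tX=0.7621 tY=0.6600  stride 1/|dx|=1.1547 1/|dy|=2.0000
    cross y-line → (5,2), t=0.6600
    cross x-line → (4,2), t=0.7621
    cross x-line → (3,2), t=1.9168
    cross y-line → (3,1), t=2.6600
    cross x-line → (2,1), t=3.0715
    cross x-line → (1,1), t=4.2262
    cross y-line → (1,0), t=4.6600 (wall)
  → r_2 = 4.6600
beam 3: φ=45°, α=300°
  d=(0.5000,-0.8660)  start (5,3)  tX=0.6800 tY=0.3811  stride 1/|dx|=2.0000 1/|dy|=1.1547
    cross y-line → (5,2), t=0.3811
    cross x-line → (6,2), t=0.6800
    cross y-line → (6,1), t=1.5358
    cross x-line → (7,1), t=2.6800 (wall)
  → r_3 = 2.6800
beam 4: φ=135°, α=30°
  d=(0.8660,0.5000)  start (5,3)  tX=0.3926 tY=1.3400  stride 1/|dx|=1.1547 1/|dy|=2.0000
    cross x-line → (6,3), t=0.3926
    cross y-line → (6,4), t=1.3400
    cross x-line → (7,4), t=1.5473 (wall)
  → r_4 = 1.5473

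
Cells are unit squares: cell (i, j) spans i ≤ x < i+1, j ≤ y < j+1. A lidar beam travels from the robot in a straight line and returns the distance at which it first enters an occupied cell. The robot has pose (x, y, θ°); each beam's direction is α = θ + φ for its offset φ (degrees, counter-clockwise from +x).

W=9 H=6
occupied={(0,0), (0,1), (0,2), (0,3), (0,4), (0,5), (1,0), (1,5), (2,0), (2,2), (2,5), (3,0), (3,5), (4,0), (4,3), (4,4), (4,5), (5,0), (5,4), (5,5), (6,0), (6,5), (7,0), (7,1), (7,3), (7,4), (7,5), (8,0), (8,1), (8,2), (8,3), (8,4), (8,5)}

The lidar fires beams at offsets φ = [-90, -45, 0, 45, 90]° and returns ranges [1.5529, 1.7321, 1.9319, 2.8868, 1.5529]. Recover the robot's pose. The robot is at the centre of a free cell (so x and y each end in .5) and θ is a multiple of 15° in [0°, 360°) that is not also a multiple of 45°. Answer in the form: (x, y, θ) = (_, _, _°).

(x, y, θ) = (5.5, 2.5, 15°)

Enumerate (i+0.5, j+0.5, θ) over the 21 free cells and 16 admissible headings. For each, cast all 5 beams and compare to the given ranges.
  (4.5, 2.5, 210°): beam 1 = 0.5774 ≠ 1.5529 ✗
  (5.5, 2.5, 30°): beam 1 = 1.7321 ≠ 1.5529 ✗
  (2.5, 4.5, 195°): beam 1 = 0.5176 ≠ 1.5529 ✗
  (2.5, 1.5, 150°): beam 1 = 0.5774 ≠ 1.5529 ✗
  …
  (5.5, 2.5, 15°): r_1=1.5529, r_2=1.7321, r_3=1.9319, r_4=2.8868, r_5=1.5529 — all match ✓
Only this pose fits every beam.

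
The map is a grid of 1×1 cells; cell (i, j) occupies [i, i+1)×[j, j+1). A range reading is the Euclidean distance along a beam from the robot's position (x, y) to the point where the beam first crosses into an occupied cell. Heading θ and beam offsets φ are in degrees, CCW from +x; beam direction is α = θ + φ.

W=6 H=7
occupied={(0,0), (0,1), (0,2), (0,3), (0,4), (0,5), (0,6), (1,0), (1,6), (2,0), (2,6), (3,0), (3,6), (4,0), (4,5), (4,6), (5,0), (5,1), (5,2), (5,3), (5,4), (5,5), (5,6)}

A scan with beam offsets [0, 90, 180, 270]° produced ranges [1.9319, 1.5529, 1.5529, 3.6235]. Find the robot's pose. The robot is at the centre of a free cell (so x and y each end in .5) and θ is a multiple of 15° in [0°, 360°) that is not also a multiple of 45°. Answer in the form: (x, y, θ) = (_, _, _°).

(x, y, θ) = (2.5, 4.5, 15°)

The pose lattice has 19·16 = 304 candidates. Test each by forward raycasting.
  (2.5, 3.5, 15°): beam 1 = 2.5882 ≠ 1.9319 ✗
  (4.5, 3.5, 165°): beam 1 = 3.6235 ≠ 1.9319 ✗
  (4.5, 3.5, 210°): beam 1 = 4.0415 ≠ 1.9319 ✗
  (4.5, 2.5, 165°): beam 1 = 3.6235 ≠ 1.9319 ✗
  (2.5, 4.5, 120°): beam 1 = 1.7321 ≠ 1.9319 ✗
  …
  (2.5, 4.5, 15°): r_1=1.9319, r_2=1.5529, r_3=1.5529, r_4=3.6235 — all match ✓
Only this pose fits every beam.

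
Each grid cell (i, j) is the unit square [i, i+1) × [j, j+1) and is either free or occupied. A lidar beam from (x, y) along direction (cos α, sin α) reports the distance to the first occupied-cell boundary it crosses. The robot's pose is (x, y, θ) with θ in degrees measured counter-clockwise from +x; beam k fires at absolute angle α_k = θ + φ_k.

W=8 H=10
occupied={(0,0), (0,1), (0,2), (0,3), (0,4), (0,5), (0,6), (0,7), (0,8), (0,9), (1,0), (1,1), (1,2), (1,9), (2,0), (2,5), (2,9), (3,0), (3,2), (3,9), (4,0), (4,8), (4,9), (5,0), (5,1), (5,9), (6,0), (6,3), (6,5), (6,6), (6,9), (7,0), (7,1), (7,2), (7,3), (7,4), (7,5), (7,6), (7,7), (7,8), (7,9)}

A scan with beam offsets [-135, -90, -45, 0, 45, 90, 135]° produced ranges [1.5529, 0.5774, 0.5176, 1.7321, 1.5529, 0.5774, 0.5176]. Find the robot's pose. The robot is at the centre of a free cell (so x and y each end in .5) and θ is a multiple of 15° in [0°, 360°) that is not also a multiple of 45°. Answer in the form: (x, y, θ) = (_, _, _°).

(x, y, θ) = (3.5, 1.5, 150°)

The pose lattice has 39·16 = 624 candidates. Test each by forward raycasting.
  (5.5, 3.5, 150°): beam 1 = 0.5176 ≠ 1.5529 ✗
  (1.5, 4.5, 210°): beam 1 = 4.6587 ≠ 1.5529 ✗
  (6.5, 2.5, 105°): beam 1 = 0.5774 ≠ 1.5529 ✗
  (6.5, 7.5, 300°): beam 1 = 1.9319 ≠ 1.5529 ✗
  (2.5, 8.5, 210°): beam 1 = 0.5176 ≠ 1.5529 ✗
  …
  (3.5, 1.5, 150°): r_1=1.5529, r_2=0.5774, r_3=0.5176, r_4=1.7321, r_5=1.5529, r_6=0.5774, r_7=0.5176 — all match ✓
Unique over the lattice → pose = (3.5, 1.5, 150°).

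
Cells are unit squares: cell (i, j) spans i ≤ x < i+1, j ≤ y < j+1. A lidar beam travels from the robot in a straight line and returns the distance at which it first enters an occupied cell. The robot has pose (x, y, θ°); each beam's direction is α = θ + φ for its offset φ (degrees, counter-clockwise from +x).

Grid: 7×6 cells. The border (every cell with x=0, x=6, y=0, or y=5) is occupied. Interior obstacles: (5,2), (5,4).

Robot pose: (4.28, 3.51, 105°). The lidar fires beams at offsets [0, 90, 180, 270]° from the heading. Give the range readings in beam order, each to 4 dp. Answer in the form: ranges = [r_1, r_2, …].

beam 1: φ=0°, α=105°
  cosα=-0.2588 sinα=0.9659 | (4,3) | tMaxX 1.0818 tMaxY 0.5073 | tΔX 3.8637 tΔY 1.0353
    t=0.5073 [y] (4,4)
    t=1.0818 [x] (3,4)
    t=1.5426 [y] (3,5) — stop
  → r_1 = 1.5426
beam 2: φ=90°, α=195°
  cosα=-0.9659 sinα=-0.2588 | (4,3) | tMaxX 0.2899 tMaxY 1.9705 | tΔX 1.0353 tΔY 3.8637
    t=0.2899 [x] (3,3)
    t=1.3252 [x] (2,3)
    t=1.9705 [y] (2,2)
    t=2.3604 [x] (1,2)
    t=3.3957 [x] (0,2) — stop
  → r_2 = 3.3957
beam 3: φ=180°, α=285°
  cosα=0.2588 sinα=-0.9659 | (4,3) | tMaxX 2.7819 tMaxY 0.5280 | tΔX 3.8637 tΔY 1.0353
    t=0.5280 [y] (4,2)
    t=1.5633 [y] (4,1)
    t=2.5985 [y] (4,0) — stop
  → r_3 = 2.5985
beam 4: φ=270°, α=15°
  cosα=0.9659 sinα=0.2588 | (4,3) | tMaxX 0.7454 tMaxY 1.8932 | tΔX 1.0353 tΔY 3.8637
    t=0.7454 [x] (5,3)
    t=1.7807 [x] (6,3) — stop
  → r_4 = 1.7807

ranges = [1.5426, 3.3957, 2.5985, 1.7807]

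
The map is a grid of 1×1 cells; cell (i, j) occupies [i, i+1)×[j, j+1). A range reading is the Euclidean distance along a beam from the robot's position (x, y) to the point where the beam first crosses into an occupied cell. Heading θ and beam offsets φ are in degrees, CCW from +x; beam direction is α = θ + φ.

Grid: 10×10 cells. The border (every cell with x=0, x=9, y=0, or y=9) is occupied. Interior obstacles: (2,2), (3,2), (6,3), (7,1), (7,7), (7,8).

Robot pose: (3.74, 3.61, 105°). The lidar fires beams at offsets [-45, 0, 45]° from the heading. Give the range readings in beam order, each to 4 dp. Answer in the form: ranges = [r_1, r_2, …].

beam 1: φ=-45°, α=60°
  cosα=0.5000 sinα=0.8660 | (3,3) | tMaxX 0.5200 tMaxY 0.4503 | tΔX 2.0000 tΔY 1.1547
    t=0.4503 [y] (3,4)
    t=0.5200 [x] (4,4)
    t=1.6050 [y] (4,5)
    t=2.5200 [x] (5,5)
    t=2.7597 [y] (5,6)
    t=3.9144 [y] (5,7)
    t=4.5200 [x] (6,7)
    t=5.0691 [y] (6,8)
    t=6.2238 [y] (6,9) — stop
  → r_1 = 6.2238
beam 2: φ=0°, α=105°
  cosα=-0.2588 sinα=0.9659 | (3,3) | tMaxX 2.8591 tMaxY 0.4038 | tΔX 3.8637 tΔY 1.0353
    t=0.4038 [y] (3,4)
    t=1.4390 [y] (3,5)
    t=2.4743 [y] (3,6)
    t=2.8591 [x] (2,6)
    t=3.5096 [y] (2,7)
    t=4.5449 [y] (2,8)
    t=5.5801 [y] (2,9) — stop
  → r_2 = 5.5801
beam 3: φ=45°, α=150°
  cosα=-0.8660 sinα=0.5000 | (3,3) | tMaxX 0.8545 tMaxY 0.7800 | tΔX 1.1547 tΔY 2.0000
    t=0.7800 [y] (3,4)
    t=0.8545 [x] (2,4)
    t=2.0092 [x] (1,4)
    t=2.7800 [y] (1,5)
    t=3.1639 [x] (0,5) — stop
  → r_3 = 3.1639

ranges = [6.2238, 5.5801, 3.1639]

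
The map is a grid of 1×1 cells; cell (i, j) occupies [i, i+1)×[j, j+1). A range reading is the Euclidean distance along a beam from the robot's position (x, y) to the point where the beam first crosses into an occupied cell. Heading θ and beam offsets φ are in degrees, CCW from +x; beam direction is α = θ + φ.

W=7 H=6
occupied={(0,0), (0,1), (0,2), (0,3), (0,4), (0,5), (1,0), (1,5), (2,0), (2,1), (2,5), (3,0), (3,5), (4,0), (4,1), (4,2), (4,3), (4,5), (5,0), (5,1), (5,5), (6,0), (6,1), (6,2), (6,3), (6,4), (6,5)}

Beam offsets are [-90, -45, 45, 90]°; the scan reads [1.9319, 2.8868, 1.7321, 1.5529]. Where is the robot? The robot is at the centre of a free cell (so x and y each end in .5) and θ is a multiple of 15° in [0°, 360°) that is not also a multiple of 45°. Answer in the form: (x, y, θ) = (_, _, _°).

(x, y, θ) = (1.5, 3.5, 15°)

Enumerate (i+0.5, j+0.5, θ) over the 15 free cells and 16 admissible headings. For each, cast all 4 beams and compare to the given ranges.
  (3.5, 3.5, 30°): beam 1 = 1.0000 ≠ 1.9319 ✗
  (3.5, 4.5, 240°): beam 1 = 1.0000 ≠ 1.9319 ✗
  (5.5, 2.5, 105°): beam 1 = 0.5176 ≠ 1.9319 ✗
  (1.5, 2.5, 30°): beam 1 = 1.0000 ≠ 1.9319 ✗
  …
  (1.5, 3.5, 15°): r_1=1.9319, r_2=2.8868, r_3=1.7321, r_4=1.5529 — all match ✓
Unique over the lattice → pose = (1.5, 3.5, 15°).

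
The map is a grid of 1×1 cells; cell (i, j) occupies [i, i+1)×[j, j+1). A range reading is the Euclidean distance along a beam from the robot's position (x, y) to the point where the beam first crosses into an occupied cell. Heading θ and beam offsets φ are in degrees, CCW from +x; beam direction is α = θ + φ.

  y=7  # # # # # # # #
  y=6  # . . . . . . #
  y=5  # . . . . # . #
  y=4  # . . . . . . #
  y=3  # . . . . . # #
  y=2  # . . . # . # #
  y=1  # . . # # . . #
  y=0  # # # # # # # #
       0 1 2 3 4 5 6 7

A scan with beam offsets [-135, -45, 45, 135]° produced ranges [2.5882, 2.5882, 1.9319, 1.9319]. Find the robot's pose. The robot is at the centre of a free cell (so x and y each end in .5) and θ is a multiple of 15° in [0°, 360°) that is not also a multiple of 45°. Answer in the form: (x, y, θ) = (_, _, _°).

(x, y, θ) = (3.5, 4.5, 240°)

Candidates: 30 free-cell centres × 16 headings = 480 poses. Raycast each; keep the one whose scan matches to 4 dp.
  (4.5, 4.5, 165°): beam 1 = 1.0000 ≠ 2.5882 ✗
  (2.5, 3.5, 240°): beam 1 = 3.6235 ≠ 2.5882 ✗
  (3.5, 6.5, 285°): beam 1 = 1.0000 ≠ 2.5882 ✗
  (3.5, 2.5, 285°): beam 1 = 2.8868 ≠ 2.5882 ✗
  …
  (3.5, 4.5, 240°): r_1=2.5882, r_2=2.5882, r_3=1.9319, r_4=1.9319 — all match ✓
Unique over the lattice → pose = (3.5, 4.5, 240°).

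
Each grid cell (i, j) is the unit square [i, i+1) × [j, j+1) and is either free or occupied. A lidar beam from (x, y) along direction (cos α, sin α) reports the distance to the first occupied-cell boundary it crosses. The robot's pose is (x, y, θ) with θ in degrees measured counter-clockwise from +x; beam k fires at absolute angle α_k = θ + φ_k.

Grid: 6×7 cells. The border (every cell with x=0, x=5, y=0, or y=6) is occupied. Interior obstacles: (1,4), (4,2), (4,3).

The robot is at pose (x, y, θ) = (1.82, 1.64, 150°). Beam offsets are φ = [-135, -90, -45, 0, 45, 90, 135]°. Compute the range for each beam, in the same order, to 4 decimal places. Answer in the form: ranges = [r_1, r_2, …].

beam 1: φ=-135°, α=15°
  direction (0.9659, 0.2588); cell (1,1); t to first gridline: x 0.1863, y 1.3909 (then +1.0353 / +3.8637)
    (2,1) via x @ 0.1863
    (3,1) via x @ 1.2216
    (3,2) via y @ 1.3909
    (4,2) via x @ 2.2569  # hit
  → r_1 = 2.2569
beam 2: φ=-90°, α=60°
  direction (0.5000, 0.8660); cell (1,1); t to first gridline: x 0.3600, y 0.4157 (then +2.0000 / +1.1547)
    (2,1) via x @ 0.3600
    (2,2) via y @ 0.4157
    (2,3) via y @ 1.5704
    (3,3) via x @ 2.3600
    (3,4) via y @ 2.7251
    (3,5) via y @ 3.8798
    (4,5) via x @ 4.3600
    (4,6) via y @ 5.0345  # hit
  → r_2 = 5.0345
beam 3: φ=-45°, α=105°
  direction (-0.2588, 0.9659); cell (1,1); t to first gridline: x 3.1682, y 0.3727 (then +3.8637 / +1.0353)
    (1,2) via y @ 0.3727
    (1,3) via y @ 1.4080
    (1,4) via y @ 2.4433  # hit
  → r_3 = 2.4433
beam 4: φ=0°, α=150°
  direction (-0.8660, 0.5000); cell (1,1); t to first gridline: x 0.9469, y 0.7200 (then +1.1547 / +2.0000)
    (1,2) via y @ 0.7200
    (0,2) via x @ 0.9469  # hit
  → r_4 = 0.9469
beam 5: φ=45°, α=195°
  direction (-0.9659, -0.2588); cell (1,1); t to first gridline: x 0.8489, y 2.4728 (then +1.0353 / +3.8637)
    (0,1) via x @ 0.8489  # hit
  → r_5 = 0.8489
beam 6: φ=90°, α=240°
  direction (-0.5000, -0.8660); cell (1,1); t to first gridline: x 1.6400, y 0.7390 (then +2.0000 / +1.1547)
    (1,0) via y @ 0.7390  # hit
  → r_6 = 0.7390
beam 7: φ=135°, α=285°
  direction (0.2588, -0.9659); cell (1,1); t to first gridline: x 0.6955, y 0.6626 (then +3.8637 / +1.0353)
    (1,0) via y @ 0.6626  # hit
  → r_7 = 0.6626

ranges = [2.2569, 5.0345, 2.4433, 0.9469, 0.8489, 0.7390, 0.6626]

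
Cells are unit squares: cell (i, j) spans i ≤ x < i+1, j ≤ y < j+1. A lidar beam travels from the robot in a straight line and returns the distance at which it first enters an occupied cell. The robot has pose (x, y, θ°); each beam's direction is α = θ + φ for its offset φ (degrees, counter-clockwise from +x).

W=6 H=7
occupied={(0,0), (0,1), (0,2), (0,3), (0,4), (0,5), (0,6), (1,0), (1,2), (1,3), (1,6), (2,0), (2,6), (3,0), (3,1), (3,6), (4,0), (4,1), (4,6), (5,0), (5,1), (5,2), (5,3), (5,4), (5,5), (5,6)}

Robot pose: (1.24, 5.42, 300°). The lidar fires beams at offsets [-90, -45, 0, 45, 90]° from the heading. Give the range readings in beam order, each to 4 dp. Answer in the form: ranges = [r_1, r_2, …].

ranges = [0.2771, 0.9273, 3.9491, 3.8926, 1.1600]

beam 1: φ=-90°, α=210°
  cosα=-0.8660 sinα=-0.5000 | (1,5) | tMaxX 0.2771 tMaxY 0.8400 | tΔX 1.1547 tΔY 2.0000
    t=0.2771 [x] (0,5) — stop
  → r_1 = 0.2771
beam 2: φ=-45°, α=255°
  cosα=-0.2588 sinα=-0.9659 | (1,5) | tMaxX 0.9273 tMaxY 0.4348 | tΔX 3.8637 tΔY 1.0353
    t=0.4348 [y] (1,4)
    t=0.9273 [x] (0,4) — stop
  → r_2 = 0.9273
beam 3: φ=0°, α=300°
  cosα=0.5000 sinα=-0.8660 | (1,5) | tMaxX 1.5200 tMaxY 0.4850 | tΔX 2.0000 tΔY 1.1547
    t=0.4850 [y] (1,4)
    t=1.5200 [x] (2,4)
    t=1.6397 [y] (2,3)
    t=2.7944 [y] (2,2)
    t=3.5200 [x] (3,2)
    t=3.9491 [y] (3,1) — stop
  → r_3 = 3.9491
beam 4: φ=45°, α=345°
  cosα=0.9659 sinα=-0.2588 | (1,5) | tMaxX 0.7868 tMaxY 1.6228 | tΔX 1.0353 tΔY 3.8637
    t=0.7868 [x] (2,5)
    t=1.6228 [y] (2,4)
    t=1.8221 [x] (3,4)
    t=2.8574 [x] (4,4)
    t=3.8926 [x] (5,4) — stop
  → r_4 = 3.8926
beam 5: φ=90°, α=30°
  cosα=0.8660 sinα=0.5000 | (1,5) | tMaxX 0.8776 tMaxY 1.1600 | tΔX 1.1547 tΔY 2.0000
    t=0.8776 [x] (2,5)
    t=1.1600 [y] (2,6) — stop
  → r_5 = 1.1600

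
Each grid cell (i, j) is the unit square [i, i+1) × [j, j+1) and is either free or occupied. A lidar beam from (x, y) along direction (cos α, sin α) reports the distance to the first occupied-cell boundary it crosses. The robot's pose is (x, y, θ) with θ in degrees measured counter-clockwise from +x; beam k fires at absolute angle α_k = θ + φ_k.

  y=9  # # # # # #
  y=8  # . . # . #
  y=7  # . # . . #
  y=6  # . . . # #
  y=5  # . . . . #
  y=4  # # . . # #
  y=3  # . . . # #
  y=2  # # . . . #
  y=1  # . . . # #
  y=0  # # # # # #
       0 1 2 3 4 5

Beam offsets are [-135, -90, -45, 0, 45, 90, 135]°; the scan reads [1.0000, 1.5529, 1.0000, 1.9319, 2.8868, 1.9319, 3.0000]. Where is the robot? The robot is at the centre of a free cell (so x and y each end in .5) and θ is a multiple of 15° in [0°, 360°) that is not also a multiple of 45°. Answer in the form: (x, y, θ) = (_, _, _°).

(x, y, θ) = (3.5, 5.5, 105°)

Enumerate (i+0.5, j+0.5, θ) over the 24 free cells and 16 admissible headings. For each, cast all 7 beams and compare to the given ranges.
  (1.5, 6.5, 60°): beam 1 = 1.5529 ≠ 1.0000 ✗
  (1.5, 1.5, 300°): beam 1 = 0.5176 ≠ 1.0000 ✗
  (2.5, 6.5, 150°): beam 1 = 1.5529 ≠ 1.0000 ✗
  (2.5, 5.5, 255°): beam 1 = 3.0000 ≠ 1.0000 ✗
  …
  (3.5, 5.5, 105°): r_1=1.0000, r_2=1.5529, r_3=1.0000, r_4=1.9319, r_5=2.8868, r_6=1.9319, r_7=3.0000 — all match ✓
Only this pose fits every beam.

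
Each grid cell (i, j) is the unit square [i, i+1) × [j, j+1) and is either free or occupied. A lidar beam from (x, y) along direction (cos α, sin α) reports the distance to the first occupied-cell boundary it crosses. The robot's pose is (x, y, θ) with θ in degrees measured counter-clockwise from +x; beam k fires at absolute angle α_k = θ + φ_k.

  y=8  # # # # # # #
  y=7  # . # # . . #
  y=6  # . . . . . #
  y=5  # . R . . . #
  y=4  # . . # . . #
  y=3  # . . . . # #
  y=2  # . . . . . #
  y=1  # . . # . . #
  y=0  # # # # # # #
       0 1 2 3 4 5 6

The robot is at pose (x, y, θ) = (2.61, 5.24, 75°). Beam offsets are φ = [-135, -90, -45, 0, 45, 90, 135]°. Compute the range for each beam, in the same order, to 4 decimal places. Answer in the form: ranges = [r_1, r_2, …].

ranges = [0.7800, 0.9273, 3.9144, 1.8221, 3.1870, 1.6668, 1.8591]

beam 1: φ=-135°, α=300°
  dir = (cos 300°, sin 300°) = (0.5000, -0.8660); from cell (2,5)
  next x-line at t=0.7800, next y-line at t=0.2771; Δt_x=2.0000, Δt_y=1.1547
    y: enter (2,4) at t=0.2771
    x: enter (3,4) at t=0.7800 ← occupied
  → r_1 = 0.7800
beam 2: φ=-90°, α=345°
  dir = (cos 345°, sin 345°) = (0.9659, -0.2588); from cell (2,5)
  next x-line at t=0.4038, next y-line at t=0.9273; Δt_x=1.0353, Δt_y=3.8637
    x: enter (3,5) at t=0.4038
    y: enter (3,4) at t=0.9273 ← occupied
  → r_2 = 0.9273
beam 3: φ=-45°, α=30°
  dir = (cos 30°, sin 30°) = (0.8660, 0.5000); from cell (2,5)
  next x-line at t=0.4503, next y-line at t=1.5200; Δt_x=1.1547, Δt_y=2.0000
    x: enter (3,5) at t=0.4503
    y: enter (3,6) at t=1.5200
    x: enter (4,6) at t=1.6050
    x: enter (5,6) at t=2.7597
    y: enter (5,7) at t=3.5200
    x: enter (6,7) at t=3.9144 ← occupied
  → r_3 = 3.9144
beam 4: φ=0°, α=75°
  dir = (cos 75°, sin 75°) = (0.2588, 0.9659); from cell (2,5)
  next x-line at t=1.5068, next y-line at t=0.7868; Δt_x=3.8637, Δt_y=1.0353
    y: enter (2,6) at t=0.7868
    x: enter (3,6) at t=1.5068
    y: enter (3,7) at t=1.8221 ← occupied
  → r_4 = 1.8221
beam 5: φ=45°, α=120°
  dir = (cos 120°, sin 120°) = (-0.5000, 0.8660); from cell (2,5)
  next x-line at t=1.2200, next y-line at t=0.8776; Δt_x=2.0000, Δt_y=1.1547
    y: enter (2,6) at t=0.8776
    x: enter (1,6) at t=1.2200
    y: enter (1,7) at t=2.0323
    y: enter (1,8) at t=3.1870 ← occupied
  → r_5 = 3.1870
beam 6: φ=90°, α=165°
  dir = (cos 165°, sin 165°) = (-0.9659, 0.2588); from cell (2,5)
  next x-line at t=0.6315, next y-line at t=2.9364; Δt_x=1.0353, Δt_y=3.8637
    x: enter (1,5) at t=0.6315
    x: enter (0,5) at t=1.6668 ← occupied
  → r_6 = 1.6668
beam 7: φ=135°, α=210°
  dir = (cos 210°, sin 210°) = (-0.8660, -0.5000); from cell (2,5)
  next x-line at t=0.7044, next y-line at t=0.4800; Δt_x=1.1547, Δt_y=2.0000
    y: enter (2,4) at t=0.4800
    x: enter (1,4) at t=0.7044
    x: enter (0,4) at t=1.8591 ← occupied
  → r_7 = 1.8591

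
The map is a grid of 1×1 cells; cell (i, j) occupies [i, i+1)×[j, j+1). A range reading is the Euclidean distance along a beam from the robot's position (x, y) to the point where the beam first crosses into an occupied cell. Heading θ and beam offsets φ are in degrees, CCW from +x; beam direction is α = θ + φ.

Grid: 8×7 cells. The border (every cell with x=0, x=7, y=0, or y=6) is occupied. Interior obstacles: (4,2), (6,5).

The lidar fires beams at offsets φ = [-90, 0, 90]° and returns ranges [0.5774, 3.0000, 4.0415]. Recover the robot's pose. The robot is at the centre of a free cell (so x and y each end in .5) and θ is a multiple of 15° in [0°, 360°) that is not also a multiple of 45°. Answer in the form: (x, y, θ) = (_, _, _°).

(x, y, θ) = (6.5, 4.5, 150°)

The pose lattice has 28·16 = 448 candidates. Test each by forward raycasting.
  (5.5, 4.5, 195°): beam 1 = 1.5529 ≠ 0.5774 ✗
  (3.5, 4.5, 285°): beam 1 = 2.5882 ≠ 0.5774 ✗
  (3.5, 4.5, 120°): beam 1 = 2.8868 ≠ 0.5774 ✗
  (5.5, 3.5, 240°): beam 1 = 5.0000 ≠ 0.5774 ✗
  …
  (6.5, 4.5, 150°): r_1=0.5774, r_2=3.0000, r_3=4.0415 — all match ✓
Unique over the lattice → pose = (6.5, 4.5, 150°).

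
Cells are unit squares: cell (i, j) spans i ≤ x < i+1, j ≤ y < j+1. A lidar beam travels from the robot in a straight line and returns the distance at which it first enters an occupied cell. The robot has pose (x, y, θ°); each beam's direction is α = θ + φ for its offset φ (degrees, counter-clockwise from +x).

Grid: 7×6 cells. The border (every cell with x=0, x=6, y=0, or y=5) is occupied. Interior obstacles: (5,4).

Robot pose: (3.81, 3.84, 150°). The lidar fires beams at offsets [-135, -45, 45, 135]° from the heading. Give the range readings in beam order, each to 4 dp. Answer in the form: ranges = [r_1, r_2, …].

beam 1: φ=-135°, α=15°
  cosα=0.9659 sinα=0.2588 | (3,3) | tMaxX 0.1967 tMaxY 0.6182 | tΔX 1.0353 tΔY 3.8637
    t=0.1967 [x] (4,3)
    t=0.6182 [y] (4,4)
    t=1.2320 [x] (5,4) — stop
  → r_1 = 1.2320
beam 2: φ=-45°, α=105°
  cosα=-0.2588 sinα=0.9659 | (3,3) | tMaxX 3.1296 tMaxY 0.1656 | tΔX 3.8637 tΔY 1.0353
    t=0.1656 [y] (3,4)
    t=1.2009 [y] (3,5) — stop
  → r_2 = 1.2009
beam 3: φ=45°, α=195°
  cosα=-0.9659 sinα=-0.2588 | (3,3) | tMaxX 0.8386 tMaxY 3.2455 | tΔX 1.0353 tΔY 3.8637
    t=0.8386 [x] (2,3)
    t=1.8738 [x] (1,3)
    t=2.9091 [x] (0,3) — stop
  → r_3 = 2.9091
beam 4: φ=135°, α=285°
  cosα=0.2588 sinα=-0.9659 | (3,3) | tMaxX 0.7341 tMaxY 0.8696 | tΔX 3.8637 tΔY 1.0353
    t=0.7341 [x] (4,3)
    t=0.8696 [y] (4,2)
    t=1.9049 [y] (4,1)
    t=2.9402 [y] (4,0) — stop
  → r_4 = 2.9402

ranges = [1.2320, 1.2009, 2.9091, 2.9402]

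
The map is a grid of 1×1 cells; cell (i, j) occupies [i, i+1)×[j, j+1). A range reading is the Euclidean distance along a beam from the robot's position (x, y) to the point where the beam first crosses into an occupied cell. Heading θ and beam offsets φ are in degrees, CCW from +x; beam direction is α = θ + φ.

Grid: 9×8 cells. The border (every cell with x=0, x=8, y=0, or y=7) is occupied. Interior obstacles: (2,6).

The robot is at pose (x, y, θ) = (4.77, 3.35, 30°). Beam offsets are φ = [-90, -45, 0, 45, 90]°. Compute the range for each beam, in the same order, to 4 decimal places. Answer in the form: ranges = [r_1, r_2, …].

beam 1: φ=-90°, α=300°
  dir = (cos 300°, sin 300°) = (0.5000, -0.8660); from cell (4,3)
  next x-line at t=0.4600, next y-line at t=0.4041; Δt_x=2.0000, Δt_y=1.1547
    y: enter (4,2) at t=0.4041
    x: enter (5,2) at t=0.4600
    y: enter (5,1) at t=1.5588
    x: enter (6,1) at t=2.4600
    y: enter (6,0) at t=2.7135 ← occupied
  → r_1 = 2.7135
beam 2: φ=-45°, α=345°
  dir = (cos 345°, sin 345°) = (0.9659, -0.2588); from cell (4,3)
  next x-line at t=0.2381, next y-line at t=1.3523; Δt_x=1.0353, Δt_y=3.8637
    x: enter (5,3) at t=0.2381
    x: enter (6,3) at t=1.2734
    y: enter (6,2) at t=1.3523
    x: enter (7,2) at t=2.3087
    x: enter (8,2) at t=3.3439 ← occupied
  → r_2 = 3.3439
beam 3: φ=0°, α=30°
  dir = (cos 30°, sin 30°) = (0.8660, 0.5000); from cell (4,3)
  next x-line at t=0.2656, next y-line at t=1.3000; Δt_x=1.1547, Δt_y=2.0000
    x: enter (5,3) at t=0.2656
    y: enter (5,4) at t=1.3000
    x: enter (6,4) at t=1.4203
    x: enter (7,4) at t=2.5750
    y: enter (7,5) at t=3.3000
    x: enter (8,5) at t=3.7297 ← occupied
  → r_3 = 3.7297
beam 4: φ=45°, α=75°
  dir = (cos 75°, sin 75°) = (0.2588, 0.9659); from cell (4,3)
  next x-line at t=0.8887, next y-line at t=0.6729; Δt_x=3.8637, Δt_y=1.0353
    y: enter (4,4) at t=0.6729
    x: enter (5,4) at t=0.8887
    y: enter (5,5) at t=1.7082
    y: enter (5,6) at t=2.7435
    y: enter (5,7) at t=3.7788 ← occupied
  → r_4 = 3.7788
beam 5: φ=90°, α=120°
  dir = (cos 120°, sin 120°) = (-0.5000, 0.8660); from cell (4,3)
  next x-line at t=1.5400, next y-line at t=0.7506; Δt_x=2.0000, Δt_y=1.1547
    y: enter (4,4) at t=0.7506
    x: enter (3,4) at t=1.5400
    y: enter (3,5) at t=1.9053
    y: enter (3,6) at t=3.0600
    x: enter (2,6) at t=3.5400 ← occupied
  → r_5 = 3.5400

ranges = [2.7135, 3.3439, 3.7297, 3.7788, 3.5400]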